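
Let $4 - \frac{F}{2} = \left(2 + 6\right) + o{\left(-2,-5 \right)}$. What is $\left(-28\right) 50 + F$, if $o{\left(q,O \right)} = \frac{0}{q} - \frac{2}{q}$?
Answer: $-1410$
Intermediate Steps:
$o{\left(q,O \right)} = - \frac{2}{q}$ ($o{\left(q,O \right)} = 0 - \frac{2}{q} = - \frac{2}{q}$)
$F = -10$ ($F = 8 - 2 \left(\left(2 + 6\right) - \frac{2}{-2}\right) = 8 - 2 \left(8 - -1\right) = 8 - 2 \left(8 + 1\right) = 8 - 18 = -10$)
$\left(-28\right) 50 + F = \left(-28\right) 50 - 10 = -1400 - 10 = -1410$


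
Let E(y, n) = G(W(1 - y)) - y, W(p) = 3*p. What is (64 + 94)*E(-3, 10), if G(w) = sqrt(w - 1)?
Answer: 474 + 158*sqrt(11) ≈ 998.03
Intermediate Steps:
G(w) = sqrt(-1 + w)
E(y, n) = sqrt(2 - 3*y) - y (E(y, n) = sqrt(-1 + 3*(1 - y)) - y = sqrt(-1 + (3 - 3*y)) - y = sqrt(2 - 3*y) - y)
(64 + 94)*E(-3, 10) = (64 + 94)*(sqrt(2 - 3*(-3)) - 1*(-3)) = 158*(sqrt(2 + 9) + 3) = 158*(sqrt(11) + 3) = 158*(3 + sqrt(11)) = 474 + 158*sqrt(11)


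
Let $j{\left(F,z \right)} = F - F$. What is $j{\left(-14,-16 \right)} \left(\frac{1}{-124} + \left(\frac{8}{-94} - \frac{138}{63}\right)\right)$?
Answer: $0$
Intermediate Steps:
$j{\left(F,z \right)} = 0$
$j{\left(-14,-16 \right)} \left(\frac{1}{-124} + \left(\frac{8}{-94} - \frac{138}{63}\right)\right) = 0 \left(\frac{1}{-124} + \left(\frac{8}{-94} - \frac{138}{63}\right)\right) = 0 \left(- \frac{1}{124} + \left(8 \left(- \frac{1}{94}\right) - \frac{46}{21}\right)\right) = 0 \left(- \frac{1}{124} - \frac{2246}{987}\right) = 0 \left(- \frac{279491}{122388}\right) = 0$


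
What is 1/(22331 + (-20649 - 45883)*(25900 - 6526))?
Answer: -1/1288968637 ≈ -7.7581e-10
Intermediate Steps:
1/(22331 + (-20649 - 45883)*(25900 - 6526)) = 1/(22331 - 66532*19374) = 1/(22331 - 1288990968) = 1/(-1288968637) = -1/1288968637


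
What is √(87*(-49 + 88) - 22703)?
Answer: I*√19310 ≈ 138.96*I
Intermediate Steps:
√(87*(-49 + 88) - 22703) = √(87*39 - 22703) = √(3393 - 22703) = √(-19310) = I*√19310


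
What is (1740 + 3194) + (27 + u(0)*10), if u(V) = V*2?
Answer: 4961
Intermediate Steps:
u(V) = 2*V
(1740 + 3194) + (27 + u(0)*10) = (1740 + 3194) + (27 + (2*0)*10) = 4934 + (27 + 0*10) = 4934 + (27 + 0) = 4934 + 27 = 4961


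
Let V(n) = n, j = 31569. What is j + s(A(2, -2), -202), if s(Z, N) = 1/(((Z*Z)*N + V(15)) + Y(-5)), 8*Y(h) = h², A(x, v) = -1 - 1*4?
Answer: 1270810087/40255 ≈ 31569.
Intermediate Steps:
A(x, v) = -5 (A(x, v) = -1 - 4 = -5)
Y(h) = h²/8
s(Z, N) = 1/(145/8 + N*Z²) (s(Z, N) = 1/(((Z*Z)*N + 15) + (⅛)*(-5)²) = 1/((Z²*N + 15) + (⅛)*25) = 1/((N*Z² + 15) + 25/8) = 1/((15 + N*Z²) + 25/8) = 1/(145/8 + N*Z²))
j + s(A(2, -2), -202) = 31569 + 8/(145 + 8*(-202)*(-5)²) = 31569 + 8/(145 + 8*(-202)*25) = 31569 + 8/(145 - 40400) = 31569 + 8/(-40255) = 31569 + 8*(-1/40255) = 31569 - 8/40255 = 1270810087/40255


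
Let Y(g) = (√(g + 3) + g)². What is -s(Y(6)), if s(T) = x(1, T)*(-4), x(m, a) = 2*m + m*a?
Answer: 332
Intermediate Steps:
x(m, a) = 2*m + a*m
Y(g) = (g + √(3 + g))² (Y(g) = (√(3 + g) + g)² = (g + √(3 + g))²)
s(T) = -8 - 4*T (s(T) = (1*(2 + T))*(-4) = (2 + T)*(-4) = -8 - 4*T)
-s(Y(6)) = -(-8 - 4*(6 + √(3 + 6))²) = -(-8 - 4*(6 + √9)²) = -(-8 - 4*(6 + 3)²) = -(-8 - 4*9²) = -(-8 - 4*81) = -(-8 - 324) = -1*(-332) = 332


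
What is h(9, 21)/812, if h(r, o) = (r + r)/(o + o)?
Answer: 3/5684 ≈ 0.00052780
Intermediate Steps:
h(r, o) = r/o (h(r, o) = (2*r)/((2*o)) = (2*r)*(1/(2*o)) = r/o)
h(9, 21)/812 = (9/21)/812 = (9*(1/21))*(1/812) = (3/7)*(1/812) = 3/5684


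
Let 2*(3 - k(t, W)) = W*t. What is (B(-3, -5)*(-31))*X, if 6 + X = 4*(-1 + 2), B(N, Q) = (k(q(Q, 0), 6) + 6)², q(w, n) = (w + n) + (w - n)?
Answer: 94302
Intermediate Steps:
q(w, n) = 2*w (q(w, n) = (n + w) + (w - n) = 2*w)
k(t, W) = 3 - W*t/2
B(N, Q) = (9 - 6*Q)² (B(N, Q) = ((3 - ½*6*2*Q) + 6)² = ((3 - 6*Q) + 6)² = (9 - 6*Q)²)
X = -2 (X = -6 + 4*(-1 + 2) = -6 + 4*1 = -6 + 4 = -2)
(B(-3, -5)*(-31))*X = ((9*(3 - 2*(-5))²)*(-31))*(-2) = ((9*(3 + 10)²)*(-31))*(-2) = ((9*13²)*(-31))*(-2) = ((9*169)*(-31))*(-2) = (1521*(-31))*(-2) = -47151*(-2) = 94302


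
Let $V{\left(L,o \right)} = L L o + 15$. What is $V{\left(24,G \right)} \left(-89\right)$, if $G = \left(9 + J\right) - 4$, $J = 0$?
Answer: $-257655$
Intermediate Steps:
$G = 5$ ($G = \left(9 + 0\right) - 4 = 9 - 4 = 5$)
$V{\left(L,o \right)} = 15 + o L^{2}$ ($V{\left(L,o \right)} = L^{2} o + 15 = o L^{2} + 15 = 15 + o L^{2}$)
$V{\left(24,G \right)} \left(-89\right) = \left(15 + 5 \cdot 24^{2}\right) \left(-89\right) = \left(15 + 5 \cdot 576\right) \left(-89\right) = \left(15 + 2880\right) \left(-89\right) = 2895 \left(-89\right) = -257655$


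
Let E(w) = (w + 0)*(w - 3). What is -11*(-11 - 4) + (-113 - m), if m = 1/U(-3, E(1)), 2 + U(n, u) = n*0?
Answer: 105/2 ≈ 52.500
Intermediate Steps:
E(w) = w*(-3 + w)
U(n, u) = -2 (U(n, u) = -2 + n*0 = -2 + 0 = -2)
m = -½ (m = 1/(-2) = -½ ≈ -0.50000)
-11*(-11 - 4) + (-113 - m) = -11*(-11 - 4) + (-113 - 1*(-½)) = -11*(-15) + (-113 + ½) = 165 - 225/2 = 105/2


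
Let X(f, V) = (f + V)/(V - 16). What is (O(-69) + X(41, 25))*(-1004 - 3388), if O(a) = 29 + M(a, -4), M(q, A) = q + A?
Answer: 161040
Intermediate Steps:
M(q, A) = A + q
X(f, V) = (V + f)/(-16 + V)
O(a) = 25 + a (O(a) = 29 + (-4 + a) = 25 + a)
(O(-69) + X(41, 25))*(-1004 - 3388) = ((25 - 69) + (25 + 41)/(-16 + 25))*(-1004 - 3388) = (-44 + 66/9)*(-4392) = (-44 + (1/9)*66)*(-4392) = (-44 + 22/3)*(-4392) = -110/3*(-4392) = 161040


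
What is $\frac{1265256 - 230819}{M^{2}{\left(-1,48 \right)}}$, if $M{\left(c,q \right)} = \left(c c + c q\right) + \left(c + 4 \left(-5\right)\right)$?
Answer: $\frac{1034437}{4624} \approx 223.71$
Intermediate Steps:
$M{\left(c,q \right)} = -20 + c + c^{2} + c q$ ($M{\left(c,q \right)} = \left(c^{2} + c q\right) + \left(c - 20\right) = \left(c^{2} + c q\right) + \left(-20 + c\right) = -20 + c + c^{2} + c q$)
$\frac{1265256 - 230819}{M^{2}{\left(-1,48 \right)}} = \frac{1265256 - 230819}{\left(-20 - 1 + \left(-1\right)^{2} - 48\right)^{2}} = \frac{1034437}{\left(-20 - 1 + 1 - 48\right)^{2}} = \frac{1034437}{\left(-68\right)^{2}} = \frac{1034437}{4624}$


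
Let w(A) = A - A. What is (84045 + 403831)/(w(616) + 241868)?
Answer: 5303/2629 ≈ 2.0171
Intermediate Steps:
w(A) = 0
(84045 + 403831)/(w(616) + 241868) = (84045 + 403831)/(0 + 241868) = 487876/241868 = 487876*(1/241868) = 5303/2629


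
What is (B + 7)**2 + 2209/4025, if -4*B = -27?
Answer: 12210969/64400 ≈ 189.61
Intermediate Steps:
B = 27/4 (B = -1/4*(-27) = 27/4 ≈ 6.7500)
(B + 7)**2 + 2209/4025 = (27/4 + 7)**2 + 2209/4025 = (55/4)**2 + 2209*(1/4025) = 3025/16 + 2209/4025 = 12210969/64400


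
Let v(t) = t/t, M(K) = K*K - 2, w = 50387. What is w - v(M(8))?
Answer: 50386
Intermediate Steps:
M(K) = -2 + K**2 (M(K) = K**2 - 2 = -2 + K**2)
v(t) = 1
w - v(M(8)) = 50387 - 1*1 = 50387 - 1 = 50386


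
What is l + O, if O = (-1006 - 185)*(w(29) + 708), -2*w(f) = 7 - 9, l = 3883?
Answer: -840536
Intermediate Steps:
w(f) = 1 (w(f) = -(7 - 9)/2 = -½*(-2) = 1)
O = -844419 (O = (-1006 - 185)*(1 + 708) = -1191*709 = -844419)
l + O = 3883 - 844419 = -840536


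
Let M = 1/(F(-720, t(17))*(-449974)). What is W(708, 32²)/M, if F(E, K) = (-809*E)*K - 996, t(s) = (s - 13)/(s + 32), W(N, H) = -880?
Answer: 129038534866560/7 ≈ 1.8434e+13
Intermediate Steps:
t(s) = (-13 + s)/(32 + s)
F(E, K) = -996 - 809*E*K (F(E, K) = -809*E*K - 996 = -996 - 809*E*K)
M = -7/146634698712 (M = 1/(-996 - 809*(-720)*(-13 + 17)/(32 + 17)*(-449974)) = -1/449974/(-996 - 809*(-720)*4/49) = -1/449974/(-996 + 2329920/49) = -1/449974/(2281116/49) = (49/2281116)*(-1/449974) = -7/146634698712 ≈ -4.7738e-11)
W(708, 32²)/M = -880/(-7/146634698712) = -880*(-146634698712/7) = 129038534866560/7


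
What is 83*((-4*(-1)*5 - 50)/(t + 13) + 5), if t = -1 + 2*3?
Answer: 830/3 ≈ 276.67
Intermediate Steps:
t = 5 (t = -1 + 6 = 5)
83*((-4*(-1)*5 - 50)/(t + 13) + 5) = 83*((-4*(-1)*5 - 50)/(5 + 13) + 5) = 83*((4*5 - 50)/18 + 5) = 83*((20 - 50)*(1/18) + 5) = 83*(-30*1/18 + 5) = 83*(-5/3 + 5) = 83*(10/3) = 830/3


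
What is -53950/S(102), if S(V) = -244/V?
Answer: 1375725/61 ≈ 22553.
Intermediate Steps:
-53950/S(102) = -53950/((-244/102)) = -53950/((-244*1/102)) = -53950/(-122/51) = -53950*(-51/122) = 1375725/61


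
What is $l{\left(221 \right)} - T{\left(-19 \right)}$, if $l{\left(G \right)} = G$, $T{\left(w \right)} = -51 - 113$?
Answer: $385$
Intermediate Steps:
$T{\left(w \right)} = -164$ ($T{\left(w \right)} = -51 - 113 = -164$)
$l{\left(221 \right)} - T{\left(-19 \right)} = 221 - -164 = 221 + 164 = 385$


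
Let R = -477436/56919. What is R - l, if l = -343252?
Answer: 19537083152/56919 ≈ 3.4324e+5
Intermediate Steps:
R = -477436/56919 (R = -477436*1/56919 = -477436/56919 ≈ -8.3880)
R - l = -477436/56919 - 1*(-343252) = -477436/56919 + 343252 = 19537083152/56919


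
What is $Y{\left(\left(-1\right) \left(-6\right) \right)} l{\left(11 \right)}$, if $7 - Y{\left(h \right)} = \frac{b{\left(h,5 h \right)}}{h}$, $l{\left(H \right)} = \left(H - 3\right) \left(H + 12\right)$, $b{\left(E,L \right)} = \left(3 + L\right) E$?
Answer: $-4784$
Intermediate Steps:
$b{\left(E,L \right)} = E \left(3 + L\right)$
$l{\left(H \right)} = \left(-3 + H\right) \left(12 + H\right)$
$Y{\left(h \right)} = 4 - 5 h$ ($Y{\left(h \right)} = 7 - \frac{h \left(3 + 5 h\right)}{h} = 7 - \left(3 + 5 h\right) = 4 - 5 h$)
$Y{\left(\left(-1\right) \left(-6\right) \right)} l{\left(11 \right)} = \left(4 - 5 \left(\left(-1\right) \left(-6\right)\right)\right) \left(-36 + 11^{2} + 9 \cdot 11\right) = \left(4 - 30\right) \left(-36 + 121 + 99\right) = \left(4 - 30\right) 184 = \left(-26\right) 184 = -4784$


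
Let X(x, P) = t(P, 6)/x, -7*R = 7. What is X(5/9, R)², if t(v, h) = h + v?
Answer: 81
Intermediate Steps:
R = -1 (R = -⅐*7 = -1)
X(x, P) = (6 + P)/x
X(5/9, R)² = ((6 - 1)/((5/9)))² = (5/(5*(⅑)))² = (5/(5/9))² = ((9/5)*5)² = 9² = 81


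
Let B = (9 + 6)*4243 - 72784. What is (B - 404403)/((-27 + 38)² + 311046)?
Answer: -413542/311167 ≈ -1.3290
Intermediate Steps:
B = -9139 (B = 15*4243 - 72784 = 63645 - 72784 = -9139)
(B - 404403)/((-27 + 38)² + 311046) = (-9139 - 404403)/((-27 + 38)² + 311046) = -413542/(11² + 311046) = -413542/(121 + 311046) = -413542/311167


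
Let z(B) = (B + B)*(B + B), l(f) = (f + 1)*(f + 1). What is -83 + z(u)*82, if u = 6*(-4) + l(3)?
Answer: 20909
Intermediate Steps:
l(f) = (1 + f)**2 (l(f) = (1 + f)*(1 + f) = (1 + f)**2)
u = -8 (u = 6*(-4) + (1 + 3)**2 = -24 + 4**2 = -24 + 16 = -8)
z(B) = 4*B**2 (z(B) = (2*B)*(2*B) = 4*B**2)
-83 + z(u)*82 = -83 + (4*(-8)**2)*82 = -83 + (4*64)*82 = -83 + 256*82 = -83 + 20992 = 20909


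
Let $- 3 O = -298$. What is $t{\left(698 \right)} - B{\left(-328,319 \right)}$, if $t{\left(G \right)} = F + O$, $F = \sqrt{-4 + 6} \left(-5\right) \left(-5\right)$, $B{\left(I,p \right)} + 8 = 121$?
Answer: $- \frac{41}{3} + 25 \sqrt{2} \approx 21.689$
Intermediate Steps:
$O = \frac{298}{3}$ ($O = \left(- \frac{1}{3}\right) \left(-298\right) = \frac{298}{3} \approx 99.333$)
$B{\left(I,p \right)} = 113$ ($B{\left(I,p \right)} = -8 + 121 = 113$)
$F = 25 \sqrt{2}$ ($F = \sqrt{2} \left(-5\right) \left(-5\right) = - 5 \sqrt{2} \left(-5\right) = 25 \sqrt{2} \approx 35.355$)
$t{\left(G \right)} = \frac{298}{3} + 25 \sqrt{2}$ ($t{\left(G \right)} = 25 \sqrt{2} + \frac{298}{3} = \frac{298}{3} + 25 \sqrt{2}$)
$t{\left(698 \right)} - B{\left(-328,319 \right)} = \left(\frac{298}{3} + 25 \sqrt{2}\right) - 113 = - \frac{41}{3} + 25 \sqrt{2}$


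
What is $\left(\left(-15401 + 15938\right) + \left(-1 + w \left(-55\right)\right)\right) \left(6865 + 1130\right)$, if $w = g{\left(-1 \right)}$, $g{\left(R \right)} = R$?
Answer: $4725045$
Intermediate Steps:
$w = -1$
$\left(\left(-15401 + 15938\right) + \left(-1 + w \left(-55\right)\right)\right) \left(6865 + 1130\right) = \left(\left(-15401 + 15938\right) - -54\right) \left(6865 + 1130\right) = \left(537 + \left(-1 + 55\right)\right) 7995 = \left(537 + 54\right) 7995 = 591 \cdot 7995 = 4725045$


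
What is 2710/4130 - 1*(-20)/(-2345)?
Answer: 17921/27671 ≈ 0.64765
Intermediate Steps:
2710/4130 - 1*(-20)/(-2345) = 2710*(1/4130) + 20*(-1/2345) = 271/413 - 4/469 = 17921/27671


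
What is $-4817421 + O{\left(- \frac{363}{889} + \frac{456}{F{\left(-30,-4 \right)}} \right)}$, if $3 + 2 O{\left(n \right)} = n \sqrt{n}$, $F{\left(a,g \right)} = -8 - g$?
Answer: $- \frac{9634845}{2} - \frac{305127 i \sqrt{10046589}}{1580642} \approx -4.8174 \cdot 10^{6} - 611.87 i$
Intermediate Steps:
$O{\left(n \right)} = - \frac{3}{2} + \frac{n^{\frac{3}{2}}}{2}$ ($O{\left(n \right)} = - \frac{3}{2} + \frac{n \sqrt{n}}{2} = - \frac{3}{2} + \frac{n^{\frac{3}{2}}}{2}$)
$-4817421 + O{\left(- \frac{363}{889} + \frac{456}{F{\left(-30,-4 \right)}} \right)} = -4817421 - \left(\frac{3}{2} - \frac{\left(- \frac{363}{889} + \frac{456}{-8 - -4}\right)^{\frac{3}{2}}}{2}\right) = -4817421 - \left(\frac{3}{2} - \frac{\left(\left(-363\right) \frac{1}{889} + \frac{456}{-8 + 4}\right)^{\frac{3}{2}}}{2}\right) = -4817421 - \left(\frac{3}{2} - \frac{\left(- \frac{363}{889} + \frac{456}{-4}\right)^{\frac{3}{2}}}{2}\right) = -4817421 - \left(\frac{3}{2} - \frac{\left(- \frac{363}{889} + 456 \left(- \frac{1}{4}\right)\right)^{\frac{3}{2}}}{2}\right) = -4817421 - \left(\frac{3}{2} - \frac{\left(- \frac{363}{889} - 114\right)^{\frac{3}{2}}}{2}\right) = -4817421 - \left(\frac{3}{2} - \frac{\left(- \frac{101709}{889}\right)^{\frac{3}{2}}}{2}\right) = -4817421 - \left(\frac{3}{2} - \frac{\left(- \frac{305127}{790321}\right) i \sqrt{10046589}}{2}\right) = -4817421 - \left(\frac{3}{2} + \frac{305127 i \sqrt{10046589}}{1580642}\right) = - \frac{9634845}{2} - \frac{305127 i \sqrt{10046589}}{1580642}$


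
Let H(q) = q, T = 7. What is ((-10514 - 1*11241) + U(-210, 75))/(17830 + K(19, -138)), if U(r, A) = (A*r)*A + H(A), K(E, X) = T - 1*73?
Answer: -601465/8882 ≈ -67.717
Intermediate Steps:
K(E, X) = -66 (K(E, X) = 7 - 1*73 = 7 - 73 = -66)
U(r, A) = A + r*A² (U(r, A) = (A*r)*A + A = r*A² + A = A + r*A²)
((-10514 - 1*11241) + U(-210, 75))/(17830 + K(19, -138)) = ((-10514 - 1*11241) + 75*(1 + 75*(-210)))/(17830 - 66) = ((-10514 - 11241) + 75*(1 - 15750))/17764 = (-21755 + 75*(-15749))*(1/17764) = (-21755 - 1181175)*(1/17764) = -1202930*1/17764 = -601465/8882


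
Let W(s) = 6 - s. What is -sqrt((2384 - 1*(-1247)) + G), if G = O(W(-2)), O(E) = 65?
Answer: -4*sqrt(231) ≈ -60.795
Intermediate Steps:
G = 65
-sqrt((2384 - 1*(-1247)) + G) = -sqrt((2384 - 1*(-1247)) + 65) = -sqrt((2384 + 1247) + 65) = -sqrt(3631 + 65) = -sqrt(3696) = -4*sqrt(231)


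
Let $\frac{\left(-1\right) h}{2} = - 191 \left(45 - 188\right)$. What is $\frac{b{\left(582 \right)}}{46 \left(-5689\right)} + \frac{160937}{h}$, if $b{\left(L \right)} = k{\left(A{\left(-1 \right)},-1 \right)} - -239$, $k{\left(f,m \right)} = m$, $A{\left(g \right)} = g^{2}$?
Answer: $- \frac{21064624133}{7147648222} \approx -2.9471$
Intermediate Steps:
$h = -54626$ ($h = - 2 \left(- 191 \left(45 - 188\right)\right) = - 2 \left(\left(-191\right) \left(-143\right)\right) = \left(-2\right) 27313 = -54626$)
$b{\left(L \right)} = 238$ ($b{\left(L \right)} = -1 - -239 = -1 + 239 = 238$)
$\frac{b{\left(582 \right)}}{46 \left(-5689\right)} + \frac{160937}{h} = \frac{238}{46 \left(-5689\right)} + \frac{160937}{-54626} = \frac{238}{-261694} + 160937 \left(- \frac{1}{54626}\right) = 238 \left(- \frac{1}{261694}\right) - \frac{160937}{54626} = - \frac{119}{130847} - \frac{160937}{54626} = - \frac{21064624133}{7147648222}$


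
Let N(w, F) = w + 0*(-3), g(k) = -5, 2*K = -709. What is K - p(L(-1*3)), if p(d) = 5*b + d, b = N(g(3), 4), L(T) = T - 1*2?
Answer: -649/2 ≈ -324.50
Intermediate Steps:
K = -709/2 (K = (½)*(-709) = -709/2 ≈ -354.50)
N(w, F) = w (N(w, F) = w + 0 = w)
L(T) = -2 + T (L(T) = T - 2 = -2 + T)
b = -5
p(d) = -25 + d (p(d) = 5*(-5) + d = -25 + d)
K - p(L(-1*3)) = -709/2 - (-25 + (-2 - 1*3)) = -709/2 - (-25 + (-2 - 3)) = -709/2 - (-25 - 5) = -709/2 - 1*(-30) = -709/2 + 30 = -649/2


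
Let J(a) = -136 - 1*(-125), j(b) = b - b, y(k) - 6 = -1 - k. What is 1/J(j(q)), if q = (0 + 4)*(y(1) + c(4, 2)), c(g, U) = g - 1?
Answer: -1/11 ≈ -0.090909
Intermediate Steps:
y(k) = 5 - k (y(k) = 6 + (-1 - k) = 5 - k)
c(g, U) = -1 + g
q = 28 (q = (0 + 4)*((5 - 1*1) + (-1 + 4)) = 4*((5 - 1) + 3) = 4*(4 + 3) = 4*7 = 28)
j(b) = 0
J(a) = -11 (J(a) = -136 + 125 = -11)
1/J(j(q)) = 1/(-11) = -1/11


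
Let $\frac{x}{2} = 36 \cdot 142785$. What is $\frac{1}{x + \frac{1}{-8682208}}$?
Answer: $\frac{8682208}{89257612988159} \approx 9.7271 \cdot 10^{-8}$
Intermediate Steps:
$x = 10280520$ ($x = 2 \cdot 36 \cdot 142785 = 2 \cdot 5140260 = 10280520$)
$\frac{1}{x + \frac{1}{-8682208}} = \frac{1}{10280520 + \frac{1}{-8682208}} = \frac{1}{10280520 - \frac{1}{8682208}} = \frac{1}{\frac{89257612988159}{8682208}} = \frac{8682208}{89257612988159}$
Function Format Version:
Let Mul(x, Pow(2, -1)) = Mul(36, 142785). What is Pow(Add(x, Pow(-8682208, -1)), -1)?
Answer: Rational(8682208, 89257612988159) ≈ 9.7271e-8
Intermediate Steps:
x = 10280520 (x = Mul(2, Mul(36, 142785)) = Mul(2, 5140260) = 10280520)
Pow(Add(x, Pow(-8682208, -1)), -1) = Pow(Add(10280520, Pow(-8682208, -1)), -1) = Pow(Add(10280520, Rational(-1, 8682208)), -1) = Pow(Rational(89257612988159, 8682208), -1) = Rational(8682208, 89257612988159)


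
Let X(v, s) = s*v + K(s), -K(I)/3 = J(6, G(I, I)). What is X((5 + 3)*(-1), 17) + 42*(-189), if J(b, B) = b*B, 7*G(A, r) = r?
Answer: -56824/7 ≈ -8117.7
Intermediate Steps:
G(A, r) = r/7
J(b, B) = B*b
K(I) = -18*I/7 (K(I) = -3*I/7*6 = -18*I/7)
X(v, s) = -18*s/7 + s*v (X(v, s) = s*v - 18*s/7 = -18*s/7 + s*v)
X((5 + 3)*(-1), 17) + 42*(-189) = (⅐)*17*(-18 + 7*((5 + 3)*(-1))) + 42*(-189) = (⅐)*17*(-18 + 7*(8*(-1))) - 7938 = (⅐)*17*(-18 + 7*(-8)) - 7938 = (⅐)*17*(-18 - 56) - 7938 = (⅐)*17*(-74) - 7938 = -1258/7 - 7938 = -56824/7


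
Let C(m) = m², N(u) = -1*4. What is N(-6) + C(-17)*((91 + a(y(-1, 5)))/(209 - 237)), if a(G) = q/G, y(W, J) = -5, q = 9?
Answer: -64727/70 ≈ -924.67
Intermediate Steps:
a(G) = 9/G
N(u) = -4
N(-6) + C(-17)*((91 + a(y(-1, 5)))/(209 - 237)) = -4 + (-17)²*((91 + 9/(-5))/(209 - 237)) = -4 + 289*((91 + 9*(-⅕))/(-28)) = -4 + 289*((91 - 9/5)*(-1/28)) = -4 + 289*((446/5)*(-1/28)) = -4 + 289*(-223/70) = -4 - 64447/70 = -64727/70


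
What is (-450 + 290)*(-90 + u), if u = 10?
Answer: 12800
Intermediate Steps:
(-450 + 290)*(-90 + u) = (-450 + 290)*(-90 + 10) = -160*(-80) = 12800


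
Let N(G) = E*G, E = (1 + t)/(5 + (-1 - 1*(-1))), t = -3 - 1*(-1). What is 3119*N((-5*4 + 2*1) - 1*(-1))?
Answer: 53023/5 ≈ 10605.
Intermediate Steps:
t = -2 (t = -3 + 1 = -2)
E = -⅕ (E = (1 - 2)/(5 + (-1 - 1*(-1))) = -1/(5 + (-1 + 1)) = -1/(5 + 0) = -1/5 = -1*⅕ = -⅕ ≈ -0.20000)
N(G) = -G/5
3119*N((-5*4 + 2*1) - 1*(-1)) = 3119*(-((-5*4 + 2*1) - 1*(-1))/5) = 3119*(-((-20 + 2) + 1)/5) = 3119*(-(-18 + 1)/5) = 3119*(-⅕*(-17)) = 3119*(17/5) = 53023/5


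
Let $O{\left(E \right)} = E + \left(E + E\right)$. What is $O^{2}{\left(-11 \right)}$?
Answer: $1089$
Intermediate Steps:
$O{\left(E \right)} = 3 E$ ($O{\left(E \right)} = E + 2 E = 3 E$)
$O^{2}{\left(-11 \right)} = \left(3 \left(-11\right)\right)^{2} = \left(-33\right)^{2} = 1089$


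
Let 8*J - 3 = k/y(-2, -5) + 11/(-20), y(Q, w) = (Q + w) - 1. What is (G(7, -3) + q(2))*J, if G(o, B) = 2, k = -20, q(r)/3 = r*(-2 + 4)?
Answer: 693/80 ≈ 8.6625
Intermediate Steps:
y(Q, w) = -1 + Q + w
q(r) = 6*r (q(r) = 3*(r*(-2 + 4)) = 3*(r*2) = 3*(2*r) = 6*r)
J = 99/160 (J = 3/8 + (-20/(-1 - 2 - 5) + 11/(-20))/8 = 3/8 + (-20/(-8) + 11*(-1/20))/8 = 3/8 + (-20*(-⅛) - 11/20)/8 = 3/8 + (5/2 - 11/20)/8 = 3/8 + (⅛)*(39/20) = 3/8 + 39/160 = 99/160 ≈ 0.61875)
(G(7, -3) + q(2))*J = (2 + 6*2)*(99/160) = (2 + 12)*(99/160) = 14*(99/160) = 693/80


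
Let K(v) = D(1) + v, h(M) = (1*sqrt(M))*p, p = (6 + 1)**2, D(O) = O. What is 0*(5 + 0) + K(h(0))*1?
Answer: 1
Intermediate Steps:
p = 49 (p = 7**2 = 49)
h(M) = 49*sqrt(M) (h(M) = (1*sqrt(M))*49 = sqrt(M)*49 = 49*sqrt(M))
K(v) = 1 + v
0*(5 + 0) + K(h(0))*1 = 0*(5 + 0) + (1 + 49*sqrt(0))*1 = 0*5 + (1 + 49*0)*1 = 0 + (1 + 0)*1 = 0 + 1*1 = 0 + 1 = 1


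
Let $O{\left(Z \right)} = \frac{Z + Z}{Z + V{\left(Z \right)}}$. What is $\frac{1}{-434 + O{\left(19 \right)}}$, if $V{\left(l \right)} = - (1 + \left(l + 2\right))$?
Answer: $- \frac{3}{1340} \approx -0.0022388$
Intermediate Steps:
$V{\left(l \right)} = -3 - l$ ($V{\left(l \right)} = - (1 + \left(2 + l\right)) = - (3 + l) = -3 - l$)
$O{\left(Z \right)} = - \frac{2 Z}{3}$ ($O{\left(Z \right)} = \frac{Z + Z}{Z - \left(3 + Z\right)} = \frac{2 Z}{-3} = 2 Z \left(- \frac{1}{3}\right) = - \frac{2 Z}{3}$)
$\frac{1}{-434 + O{\left(19 \right)}} = \frac{1}{-434 - \frac{38}{3}} = \frac{1}{- \frac{1340}{3}} = - \frac{3}{1340}$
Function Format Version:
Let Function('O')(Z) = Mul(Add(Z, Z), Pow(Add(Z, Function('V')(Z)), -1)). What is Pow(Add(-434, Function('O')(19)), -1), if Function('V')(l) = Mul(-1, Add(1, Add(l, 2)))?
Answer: Rational(-3, 1340) ≈ -0.0022388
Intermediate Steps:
Function('V')(l) = Add(-3, Mul(-1, l)) (Function('V')(l) = Mul(-1, Add(1, Add(2, l))) = Mul(-1, Add(3, l)) = Add(-3, Mul(-1, l)))
Function('O')(Z) = Mul(Rational(-2, 3), Z) (Function('O')(Z) = Mul(Add(Z, Z), Pow(Add(Z, Add(-3, Mul(-1, Z))), -1)) = Mul(Mul(2, Z), Pow(-3, -1)) = Mul(Mul(2, Z), Rational(-1, 3)) = Mul(Rational(-2, 3), Z))
Pow(Add(-434, Function('O')(19)), -1) = Pow(Add(-434, Mul(Rational(-2, 3), 19)), -1) = Pow(Add(-434, Rational(-38, 3)), -1) = Pow(Rational(-1340, 3), -1) = Rational(-3, 1340)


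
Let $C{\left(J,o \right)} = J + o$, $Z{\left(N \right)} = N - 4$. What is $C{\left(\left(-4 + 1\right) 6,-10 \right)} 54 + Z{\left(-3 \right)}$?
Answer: $-1519$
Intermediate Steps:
$Z{\left(N \right)} = -4 + N$ ($Z{\left(N \right)} = N - 4 = -4 + N$)
$C{\left(\left(-4 + 1\right) 6,-10 \right)} 54 + Z{\left(-3 \right)} = \left(\left(-4 + 1\right) 6 - 10\right) 54 - 7 = \left(\left(-3\right) 6 - 10\right) 54 - 7 = \left(-18 - 10\right) 54 - 7 = \left(-28\right) 54 - 7 = -1512 - 7 = -1519$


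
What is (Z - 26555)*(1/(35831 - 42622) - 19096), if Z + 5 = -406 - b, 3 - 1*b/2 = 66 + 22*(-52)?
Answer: 3777346332936/6791 ≈ 5.5623e+8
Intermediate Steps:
b = 2162 (b = 6 - 2*(66 + 22*(-52)) = 6 - 2*(66 - 1144) = 6 - 2*(-1078) = 6 + 2156 = 2162)
Z = -2573 (Z = -5 + (-406 - 1*2162) = -5 + (-406 - 2162) = -5 - 2568 = -2573)
(Z - 26555)*(1/(35831 - 42622) - 19096) = (-2573 - 26555)*(1/(35831 - 42622) - 19096) = -29128*(1/(-6791) - 19096) = -29128*(-1/6791 - 19096) = -29128*(-129680937/6791) = 3777346332936/6791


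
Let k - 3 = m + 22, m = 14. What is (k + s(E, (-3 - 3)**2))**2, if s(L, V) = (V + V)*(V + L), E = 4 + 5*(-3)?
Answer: 3381921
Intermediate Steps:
E = -11 (E = 4 - 15 = -11)
s(L, V) = 2*V*(L + V) (s(L, V) = (2*V)*(L + V) = 2*V*(L + V))
k = 39 (k = 3 + (14 + 22) = 3 + 36 = 39)
(k + s(E, (-3 - 3)**2))**2 = (39 + 2*(-3 - 3)**2*(-11 + (-3 - 3)**2))**2 = (39 + 2*(-6)**2*(-11 + (-6)**2))**2 = (39 + 2*36*(-11 + 36))**2 = (39 + 2*36*25)**2 = (39 + 1800)**2 = 1839**2 = 3381921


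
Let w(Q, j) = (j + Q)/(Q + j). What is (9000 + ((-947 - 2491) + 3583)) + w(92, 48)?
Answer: 9146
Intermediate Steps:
w(Q, j) = 1 (w(Q, j) = (Q + j)/(Q + j) = 1)
(9000 + ((-947 - 2491) + 3583)) + w(92, 48) = (9000 + ((-947 - 2491) + 3583)) + 1 = (9000 + (-3438 + 3583)) + 1 = (9000 + 145) + 1 = 9145 + 1 = 9146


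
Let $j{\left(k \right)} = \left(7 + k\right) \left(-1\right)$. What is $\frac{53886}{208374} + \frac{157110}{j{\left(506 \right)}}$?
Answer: $- \frac{1817221979}{5938659} \approx -306.0$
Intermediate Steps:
$j{\left(k \right)} = -7 - k$
$\frac{53886}{208374} + \frac{157110}{j{\left(506 \right)}} = \frac{53886}{208374} + \frac{157110}{-7 - 506} = 53886 \cdot \frac{1}{208374} + \frac{157110}{-7 - 506} = \frac{8981}{34729} + \frac{157110}{-513} = \frac{8981}{34729} + 157110 \left(- \frac{1}{513}\right) = \frac{8981}{34729} - \frac{52370}{171} = - \frac{1817221979}{5938659}$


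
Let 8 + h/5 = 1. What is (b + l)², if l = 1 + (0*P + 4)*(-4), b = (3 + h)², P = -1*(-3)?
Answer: 1018081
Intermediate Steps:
P = 3
h = -35 (h = -40 + 5*1 = -40 + 5 = -35)
b = 1024 (b = (3 - 35)² = (-32)² = 1024)
l = -15 (l = 1 + (0*3 + 4)*(-4) = 1 + (0 + 4)*(-4) = 1 + 4*(-4) = 1 - 16 = -15)
(b + l)² = (1024 - 15)² = 1009² = 1018081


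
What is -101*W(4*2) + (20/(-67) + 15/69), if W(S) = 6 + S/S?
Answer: -1089612/1541 ≈ -707.08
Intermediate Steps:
W(S) = 7 (W(S) = 6 + 1 = 7)
-101*W(4*2) + (20/(-67) + 15/69) = -101*7 + (20/(-67) + 15/69) = -707 + (20*(-1/67) + 15*(1/69)) = -707 + (-20/67 + 5/23) = -707 - 125/1541 = -1089612/1541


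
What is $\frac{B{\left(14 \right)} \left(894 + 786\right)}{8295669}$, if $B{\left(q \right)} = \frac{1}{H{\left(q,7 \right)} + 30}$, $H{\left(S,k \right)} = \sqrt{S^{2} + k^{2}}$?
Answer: $\frac{1120}{120748071} - \frac{784 \sqrt{5}}{362244213} \approx 4.436 \cdot 10^{-6}$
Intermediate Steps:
$B{\left(q \right)} = \frac{1}{30 + \sqrt{49 + q^{2}}}$ ($B{\left(q \right)} = \frac{1}{\sqrt{q^{2} + 7^{2}} + 30} = \frac{1}{\sqrt{q^{2} + 49} + 30} = \frac{1}{\sqrt{49 + q^{2}} + 30} = \frac{1}{30 + \sqrt{49 + q^{2}}}$)
$\frac{B{\left(14 \right)} \left(894 + 786\right)}{8295669} = \frac{\frac{1}{30 + \sqrt{49 + 14^{2}}} \left(894 + 786\right)}{8295669} = \frac{1}{30 + \sqrt{49 + 196}} \cdot 1680 \cdot \frac{1}{8295669} = \frac{1}{30 + \sqrt{245}} \cdot 1680 \cdot \frac{1}{8295669} = \frac{1}{30 + 7 \sqrt{5}} \cdot 1680 \cdot \frac{1}{8295669} = \frac{1680}{30 + 7 \sqrt{5}} \cdot \frac{1}{8295669} = \frac{560}{2765223 \left(30 + 7 \sqrt{5}\right)}$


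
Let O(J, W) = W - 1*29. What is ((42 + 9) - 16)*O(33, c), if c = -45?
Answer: -2590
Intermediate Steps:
O(J, W) = -29 + W (O(J, W) = W - 29 = -29 + W)
((42 + 9) - 16)*O(33, c) = ((42 + 9) - 16)*(-29 - 45) = (51 - 16)*(-74) = 35*(-74) = -2590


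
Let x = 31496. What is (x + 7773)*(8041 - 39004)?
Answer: -1215886047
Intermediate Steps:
(x + 7773)*(8041 - 39004) = (31496 + 7773)*(8041 - 39004) = 39269*(-30963) = -1215886047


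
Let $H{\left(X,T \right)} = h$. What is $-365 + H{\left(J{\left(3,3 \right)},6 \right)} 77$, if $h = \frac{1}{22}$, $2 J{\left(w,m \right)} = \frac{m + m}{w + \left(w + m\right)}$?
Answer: $- \frac{723}{2} \approx -361.5$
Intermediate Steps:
$J{\left(w,m \right)} = \frac{m}{m + 2 w}$ ($J{\left(w,m \right)} = \frac{\left(m + m\right) \frac{1}{w + \left(w + m\right)}}{2} = \frac{2 m \frac{1}{w + \left(m + w\right)}}{2} = \frac{2 m \frac{1}{m + 2 w}}{2} = \frac{m}{m + 2 w}$)
$h = \frac{1}{22} \approx 0.045455$
$H{\left(X,T \right)} = \frac{1}{22}$
$-365 + H{\left(J{\left(3,3 \right)},6 \right)} 77 = -365 + \frac{1}{22} \cdot 77 = -365 + \frac{7}{2} = - \frac{723}{2}$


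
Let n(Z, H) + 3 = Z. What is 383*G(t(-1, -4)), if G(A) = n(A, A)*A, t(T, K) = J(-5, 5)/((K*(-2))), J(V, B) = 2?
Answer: -4213/16 ≈ -263.31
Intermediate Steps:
n(Z, H) = -3 + Z
t(T, K) = -1/K (t(T, K) = 2/((K*(-2))) = 2/((-2*K)) = 2*(-1/(2*K)) = -1/K)
G(A) = A*(-3 + A) (G(A) = (-3 + A)*A = A*(-3 + A))
383*G(t(-1, -4)) = 383*((-1/(-4))*(-3 - 1/(-4))) = 383*((-1*(-¼))*(-3 - 1*(-¼))) = 383*((-3 + ¼)/4) = 383*((¼)*(-11/4)) = 383*(-11/16) = -4213/16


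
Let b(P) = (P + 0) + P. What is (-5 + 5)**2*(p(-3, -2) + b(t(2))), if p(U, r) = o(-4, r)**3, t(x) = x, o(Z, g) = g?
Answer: 0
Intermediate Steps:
p(U, r) = r**3
b(P) = 2*P (b(P) = P + P = 2*P)
(-5 + 5)**2*(p(-3, -2) + b(t(2))) = (-5 + 5)**2*((-2)**3 + 2*2) = 0**2*(-8 + 4) = 0*(-4) = 0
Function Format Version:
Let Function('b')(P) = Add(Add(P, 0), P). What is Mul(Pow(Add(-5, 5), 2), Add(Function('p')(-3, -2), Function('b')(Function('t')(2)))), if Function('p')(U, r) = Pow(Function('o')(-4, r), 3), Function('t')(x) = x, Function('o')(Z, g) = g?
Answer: 0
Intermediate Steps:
Function('p')(U, r) = Pow(r, 3)
Function('b')(P) = Mul(2, P) (Function('b')(P) = Add(P, P) = Mul(2, P))
Mul(Pow(Add(-5, 5), 2), Add(Function('p')(-3, -2), Function('b')(Function('t')(2)))) = Mul(Pow(Add(-5, 5), 2), Add(Pow(-2, 3), Mul(2, 2))) = Mul(Pow(0, 2), Add(-8, 4)) = Mul(0, -4) = 0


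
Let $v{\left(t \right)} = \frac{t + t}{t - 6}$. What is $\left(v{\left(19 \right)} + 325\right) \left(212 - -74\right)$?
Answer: $93786$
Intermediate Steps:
$v{\left(t \right)} = \frac{2 t}{-6 + t}$
$\left(v{\left(19 \right)} + 325\right) \left(212 - -74\right) = \left(2 \cdot 19 \frac{1}{-6 + 19} + 325\right) \left(212 - -74\right) = \left(2 \cdot 19 \cdot \frac{1}{13} + 325\right) \left(212 + 74\right) = \left(2 \cdot 19 \cdot \frac{1}{13} + 325\right) 286 = \left(\frac{38}{13} + 325\right) 286 = \frac{4263}{13} \cdot 286 = 93786$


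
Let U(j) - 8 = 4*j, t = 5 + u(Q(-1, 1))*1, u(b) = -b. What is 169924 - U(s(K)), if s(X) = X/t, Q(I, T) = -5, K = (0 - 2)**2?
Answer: 849572/5 ≈ 1.6991e+5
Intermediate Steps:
K = 4 (K = (-2)**2 = 4)
t = 10 (t = 5 - 1*(-5)*1 = 5 + 5*1 = 5 + 5 = 10)
s(X) = X/10
U(j) = 8 + 4*j
169924 - U(s(K)) = 169924 - (8 + 4*((1/10)*4)) = 169924 - (8 + 4*(2/5)) = 169924 - (8 + 8/5) = 169924 - 1*48/5 = 169924 - 48/5 = 849572/5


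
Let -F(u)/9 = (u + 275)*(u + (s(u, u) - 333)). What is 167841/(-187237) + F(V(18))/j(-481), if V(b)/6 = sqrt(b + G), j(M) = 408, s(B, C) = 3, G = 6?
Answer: 25233564285/12732116 + 495*sqrt(6)/34 ≈ 2017.5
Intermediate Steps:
V(b) = 6*sqrt(6 + b) (V(b) = 6*sqrt(b + 6) = 6*sqrt(6 + b))
F(u) = -9*(-330 + u)*(275 + u) (F(u) = -9*(u + 275)*(u + (3 - 333)) = -9*(275 + u)*(u - 330) = -9*(275 + u)*(-330 + u) = -9*(-330 + u)*(275 + u))
167841/(-187237) + F(V(18))/j(-481) = 167841/(-187237) + (816750 - 9*(6*sqrt(6 + 18))**2 + 495*(6*sqrt(6 + 18)))/408 = 167841*(-1/187237) + (816750 - 9*(6*sqrt(24))**2 + 495*(6*sqrt(24)))*(1/408) = -167841/187237 + (816750 - 9*(6*(2*sqrt(6)))**2 + 495*(6*(2*sqrt(6))))*(1/408) = -167841/187237 + (816750 - 9*(12*sqrt(6))**2 + 495*(12*sqrt(6)))*(1/408) = -167841/187237 + (816750 - 9*864 + 5940*sqrt(6))*(1/408) = -167841/187237 + (816750 - 7776 + 5940*sqrt(6))*(1/408) = -167841/187237 + (808974 + 5940*sqrt(6))*(1/408) = -167841/187237 + (134829/68 + 495*sqrt(6)/34) = 25233564285/12732116 + 495*sqrt(6)/34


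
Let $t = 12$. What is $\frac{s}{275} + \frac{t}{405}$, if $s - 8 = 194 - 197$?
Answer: $\frac{71}{1485} \approx 0.047811$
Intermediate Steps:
$s = 5$ ($s = 8 + \left(194 - 197\right) = 8 - 3 = 5$)
$\frac{s}{275} + \frac{t}{405} = \frac{5}{275} + \frac{12}{405} = 5 \cdot \frac{1}{275} + 12 \cdot \frac{1}{405} = \frac{1}{55} + \frac{4}{135} = \frac{71}{1485}$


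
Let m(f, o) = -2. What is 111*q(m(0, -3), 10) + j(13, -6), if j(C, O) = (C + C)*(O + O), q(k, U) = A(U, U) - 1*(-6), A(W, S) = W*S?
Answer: 11454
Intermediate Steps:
A(W, S) = S*W
q(k, U) = 6 + U² (q(k, U) = U*U - 1*(-6) = U² + 6 = 6 + U²)
j(C, O) = 4*C*O (j(C, O) = (2*C)*(2*O) = 4*C*O)
111*q(m(0, -3), 10) + j(13, -6) = 111*(6 + 10²) + 4*13*(-6) = 111*(6 + 100) - 312 = 111*106 - 312 = 11766 - 312 = 11454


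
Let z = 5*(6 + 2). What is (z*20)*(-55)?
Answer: -44000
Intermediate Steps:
z = 40 (z = 5*8 = 40)
(z*20)*(-55) = (40*20)*(-55) = 800*(-55) = -44000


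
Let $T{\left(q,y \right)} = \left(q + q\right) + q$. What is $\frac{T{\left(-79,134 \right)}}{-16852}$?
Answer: $\frac{237}{16852} \approx 0.014064$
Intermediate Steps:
$T{\left(q,y \right)} = 3 q$ ($T{\left(q,y \right)} = 2 q + q = 3 q$)
$\frac{T{\left(-79,134 \right)}}{-16852} = \frac{3 \left(-79\right)}{-16852} = \left(-237\right) \left(- \frac{1}{16852}\right) = \frac{237}{16852}$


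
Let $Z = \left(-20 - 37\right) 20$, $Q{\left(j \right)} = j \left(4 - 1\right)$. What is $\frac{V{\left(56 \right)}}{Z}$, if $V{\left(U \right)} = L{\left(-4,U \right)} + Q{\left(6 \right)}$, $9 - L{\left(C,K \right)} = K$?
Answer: $\frac{29}{1140} \approx 0.025439$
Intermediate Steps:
$L{\left(C,K \right)} = 9 - K$
$Q{\left(j \right)} = 3 j$ ($Q{\left(j \right)} = j 3 = 3 j$)
$Z = -1140$ ($Z = \left(-57\right) 20 = -1140$)
$V{\left(U \right)} = 27 - U$ ($V{\left(U \right)} = \left(9 - U\right) + 3 \cdot 6 = \left(9 - U\right) + 18 = 27 - U$)
$\frac{V{\left(56 \right)}}{Z} = \frac{27 - 56}{-1140} = \left(27 - 56\right) \left(- \frac{1}{1140}\right) = \left(-29\right) \left(- \frac{1}{1140}\right) = \frac{29}{1140}$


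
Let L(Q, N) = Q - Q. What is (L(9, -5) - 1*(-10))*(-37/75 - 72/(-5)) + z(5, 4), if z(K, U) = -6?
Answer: 1996/15 ≈ 133.07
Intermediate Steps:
L(Q, N) = 0
(L(9, -5) - 1*(-10))*(-37/75 - 72/(-5)) + z(5, 4) = (0 - 1*(-10))*(-37/75 - 72/(-5)) - 6 = (0 + 10)*(-37*1/75 - 72*(-1/5)) - 6 = 10*(-37/75 + 72/5) - 6 = 10*(1043/75) - 6 = 2086/15 - 6 = 1996/15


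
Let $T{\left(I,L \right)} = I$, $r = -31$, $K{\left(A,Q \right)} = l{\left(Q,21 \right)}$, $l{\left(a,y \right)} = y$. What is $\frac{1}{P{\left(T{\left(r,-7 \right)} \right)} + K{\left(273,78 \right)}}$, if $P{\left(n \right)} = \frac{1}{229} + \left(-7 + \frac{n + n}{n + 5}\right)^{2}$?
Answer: $\frac{38701}{1637290} \approx 0.023637$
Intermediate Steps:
$K{\left(A,Q \right)} = 21$
$P{\left(n \right)} = \frac{1}{229} + \left(-7 + \frac{2 n}{5 + n}\right)^{2}$
$\frac{1}{P{\left(T{\left(r,-7 \right)} \right)} + K{\left(273,78 \right)}} = \frac{1}{\left(\frac{1}{229} + \frac{25 \left(7 - 31\right)^{2}}{\left(5 - 31\right)^{2}}\right) + 21} = \frac{1}{\left(\frac{1}{229} + \frac{25 \left(-24\right)^{2}}{676}\right) + 21} = \frac{1}{\left(\frac{1}{229} + 25 \cdot \frac{1}{676} \cdot 576\right) + 21} = \frac{1}{\left(\frac{1}{229} + \frac{3600}{169}\right) + 21} = \frac{1}{\frac{824569}{38701} + 21} = \frac{1}{\frac{1637290}{38701}} = \frac{38701}{1637290}$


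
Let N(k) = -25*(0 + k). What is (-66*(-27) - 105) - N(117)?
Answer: 4602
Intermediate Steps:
N(k) = -25*k
(-66*(-27) - 105) - N(117) = (-66*(-27) - 105) - (-25)*117 = (1782 - 105) - 1*(-2925) = 1677 + 2925 = 4602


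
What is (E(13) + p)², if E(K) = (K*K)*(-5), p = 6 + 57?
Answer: 611524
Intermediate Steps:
p = 63
E(K) = -5*K² (E(K) = K²*(-5) = -5*K²)
(E(13) + p)² = (-5*13² + 63)² = (-5*169 + 63)² = (-845 + 63)² = (-782)² = 611524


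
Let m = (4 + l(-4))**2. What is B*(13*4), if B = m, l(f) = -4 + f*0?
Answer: 0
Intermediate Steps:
l(f) = -4 (l(f) = -4 + 0 = -4)
m = 0 (m = (4 - 4)**2 = 0**2 = 0)
B = 0
B*(13*4) = 0*(13*4) = 0*52 = 0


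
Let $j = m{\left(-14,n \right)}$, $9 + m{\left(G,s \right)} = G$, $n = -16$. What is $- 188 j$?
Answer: $4324$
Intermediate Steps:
$m{\left(G,s \right)} = -9 + G$
$j = -23$ ($j = -9 - 14 = -23$)
$- 188 j = \left(-188\right) \left(-23\right) = 4324$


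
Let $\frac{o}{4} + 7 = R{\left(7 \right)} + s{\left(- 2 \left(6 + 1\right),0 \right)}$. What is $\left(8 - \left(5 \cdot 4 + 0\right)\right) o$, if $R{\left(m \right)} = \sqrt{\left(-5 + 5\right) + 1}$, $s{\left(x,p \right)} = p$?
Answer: $288$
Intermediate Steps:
$R{\left(m \right)} = 1$ ($R{\left(m \right)} = \sqrt{0 + 1} = \sqrt{1} = 1$)
$o = -24$ ($o = -28 + 4 \left(1 + 0\right) = -28 + 4 \cdot 1 = -28 + 4 = -24$)
$\left(8 - \left(5 \cdot 4 + 0\right)\right) o = \left(8 - \left(5 \cdot 4 + 0\right)\right) \left(-24\right) = \left(8 - \left(20 + 0\right)\right) \left(-24\right) = \left(8 - 20\right) \left(-24\right) = \left(-12\right) \left(-24\right) = 288$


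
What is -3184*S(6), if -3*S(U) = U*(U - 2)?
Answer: 25472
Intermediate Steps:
S(U) = -U*(-2 + U)/3 (S(U) = -U*(U - 2)/3 = -U*(-2 + U)/3)
-3184*S(6) = -3184*6*(2 - 1*6)/3 = -3184*6*(2 - 6)/3 = -3184*6*(-4)/3 = -3184*(-8) = 25472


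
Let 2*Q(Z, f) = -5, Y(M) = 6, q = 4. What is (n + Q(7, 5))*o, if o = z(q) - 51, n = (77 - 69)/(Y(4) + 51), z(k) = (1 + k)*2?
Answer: 11029/114 ≈ 96.746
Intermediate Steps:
z(k) = 2 + 2*k
Q(Z, f) = -5/2 (Q(Z, f) = (1/2)*(-5) = -5/2)
n = 8/57 (n = (77 - 69)/(6 + 51) = 8/57 ≈ 0.14035)
o = -41 (o = (2 + 2*4) - 51 = (2 + 8) - 51 = 10 - 51 = -41)
(n + Q(7, 5))*o = (8/57 - 5/2)*(-41) = -269/114*(-41) = 11029/114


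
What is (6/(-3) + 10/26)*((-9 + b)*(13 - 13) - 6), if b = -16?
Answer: 126/13 ≈ 9.6923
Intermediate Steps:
(6/(-3) + 10/26)*((-9 + b)*(13 - 13) - 6) = (6/(-3) + 10/26)*((-9 - 16)*(13 - 13) - 6) = (6*(-1/3) + 10*(1/26))*(-25*0 - 6) = (-2 + 5/13)*(0 - 6) = -21/13*(-6) = 126/13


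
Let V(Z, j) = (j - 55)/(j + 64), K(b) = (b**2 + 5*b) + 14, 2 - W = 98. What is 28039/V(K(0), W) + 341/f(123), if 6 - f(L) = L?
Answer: 104926525/17667 ≈ 5939.1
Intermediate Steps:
W = -96 (W = 2 - 1*98 = 2 - 98 = -96)
f(L) = 6 - L
K(b) = 14 + b**2 + 5*b
V(Z, j) = (-55 + j)/(64 + j)
28039/V(K(0), W) + 341/f(123) = 28039/(((-55 - 96)/(64 - 96))) + 341/(6 - 1*123) = 28039/((-151/(-32))) + 341/(6 - 123) = 28039/((-1/32*(-151))) + 341/(-117) = 28039/(151/32) + 341*(-1/117) = 28039*(32/151) - 341/117 = 897248/151 - 341/117 = 104926525/17667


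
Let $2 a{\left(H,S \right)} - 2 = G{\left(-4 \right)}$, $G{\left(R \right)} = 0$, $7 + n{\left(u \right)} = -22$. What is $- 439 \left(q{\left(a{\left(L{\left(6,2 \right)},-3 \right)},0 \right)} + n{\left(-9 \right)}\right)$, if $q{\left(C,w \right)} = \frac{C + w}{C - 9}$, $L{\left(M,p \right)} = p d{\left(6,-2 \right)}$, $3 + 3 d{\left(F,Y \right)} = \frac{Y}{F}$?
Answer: $\frac{102287}{8} \approx 12786.0$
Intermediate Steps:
$d{\left(F,Y \right)} = -1 + \frac{Y}{3 F}$ ($d{\left(F,Y \right)} = -1 + \frac{Y \frac{1}{F}}{3} = -1 + \frac{Y}{3 F}$)
$n{\left(u \right)} = -29$ ($n{\left(u \right)} = -7 - 22 = -29$)
$L{\left(M,p \right)} = - \frac{10 p}{9}$ ($L{\left(M,p \right)} = p \frac{\left(-1\right) 6 + \frac{1}{3} \left(-2\right)}{6} = p \frac{-6 - \frac{2}{3}}{6} = p \frac{1}{6} \left(- \frac{20}{3}\right) = p \left(- \frac{10}{9}\right) = - \frac{10 p}{9}$)
$a{\left(H,S \right)} = 1$ ($a{\left(H,S \right)} = 1 + \frac{1}{2} \cdot 0 = 1 + 0 = 1$)
$q{\left(C,w \right)} = \frac{C + w}{-9 + C}$
$- 439 \left(q{\left(a{\left(L{\left(6,2 \right)},-3 \right)},0 \right)} + n{\left(-9 \right)}\right) = - 439 \left(\frac{1 + 0}{-9 + 1} - 29\right) = - 439 \left(\frac{1}{-8} \cdot 1 - 29\right) = - 439 \left(\left(- \frac{1}{8}\right) 1 - 29\right) = - 439 \left(- \frac{1}{8} - 29\right) = \left(-439\right) \left(- \frac{233}{8}\right) = \frac{102287}{8}$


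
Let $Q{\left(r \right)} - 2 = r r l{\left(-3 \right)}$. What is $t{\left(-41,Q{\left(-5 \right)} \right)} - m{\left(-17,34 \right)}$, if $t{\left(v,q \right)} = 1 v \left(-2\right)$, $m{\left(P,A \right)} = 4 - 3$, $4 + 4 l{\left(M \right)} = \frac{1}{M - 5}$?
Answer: $81$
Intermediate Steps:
$l{\left(M \right)} = -1 + \frac{1}{4 \left(-5 + M\right)}$ ($l{\left(M \right)} = -1 + \frac{1}{4 \left(M - 5\right)} = -1 + \frac{1}{4 \left(-5 + M\right)}$)
$m{\left(P,A \right)} = 1$
$Q{\left(r \right)} = 2 - \frac{33 r^{2}}{32}$ ($Q{\left(r \right)} = 2 + r r \frac{\frac{21}{4} - -3}{-5 - 3} = 2 + r^{2} \frac{\frac{21}{4} + 3}{-8} = 2 + r^{2} \left(\left(- \frac{1}{8}\right) \frac{33}{4}\right) = 2 + r^{2} \left(- \frac{33}{32}\right) = 2 - \frac{33 r^{2}}{32}$)
$t{\left(v,q \right)} = - 2 v$ ($t{\left(v,q \right)} = v \left(-2\right) = - 2 v$)
$t{\left(-41,Q{\left(-5 \right)} \right)} - m{\left(-17,34 \right)} = \left(-2\right) \left(-41\right) - 1 = 82 - 1 = 81$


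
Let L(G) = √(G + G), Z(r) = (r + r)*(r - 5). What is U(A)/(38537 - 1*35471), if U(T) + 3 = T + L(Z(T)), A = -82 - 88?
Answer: -173/3066 + 5*√1190/1533 ≈ 0.056087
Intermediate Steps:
A = -170
Z(r) = 2*r*(-5 + r) (Z(r) = (2*r)*(-5 + r) = 2*r*(-5 + r))
L(G) = √2*√G (L(G) = √(2*G) = √2*√G)
U(T) = -3 + T + 2*√(T*(-5 + T)) (U(T) = -3 + (T + √2*√(2*T*(-5 + T))) = -3 + (T + √2*(√2*√(T*(-5 + T)))) = -3 + (T + 2*√(T*(-5 + T))) = -3 + T + 2*√(T*(-5 + T)))
U(A)/(38537 - 1*35471) = (-3 - 170 + 2*√(-170*(-5 - 170)))/(38537 - 1*35471) = (-3 - 170 + 2*√(-170*(-175)))/(38537 - 35471) = (-3 - 170 + 2*√29750)/3066 = (-3 - 170 + 2*(5*√1190))*(1/3066) = (-3 - 170 + 10*√1190)*(1/3066) = (-173 + 10*√1190)*(1/3066) = -173/3066 + 5*√1190/1533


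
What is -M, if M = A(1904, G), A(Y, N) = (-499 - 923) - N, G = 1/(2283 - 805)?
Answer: 2101717/1478 ≈ 1422.0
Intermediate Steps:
G = 1/1478 ≈ 0.00067659
A(Y, N) = -1422 - N
M = -2101717/1478 (M = -1422 - 1*1/1478 = -1422 - 1/1478 = -2101717/1478 ≈ -1422.0)
-M = -1*(-2101717/1478) = 2101717/1478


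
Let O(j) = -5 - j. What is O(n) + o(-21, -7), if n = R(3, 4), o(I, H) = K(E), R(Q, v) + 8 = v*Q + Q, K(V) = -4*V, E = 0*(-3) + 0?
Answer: -12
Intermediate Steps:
E = 0 (E = 0 + 0 = 0)
R(Q, v) = -8 + Q + Q*v (R(Q, v) = -8 + (v*Q + Q) = -8 + (Q*v + Q) = -8 + (Q + Q*v) = -8 + Q + Q*v)
o(I, H) = 0 (o(I, H) = -4*0 = 0)
n = 7 (n = -8 + 3 + 3*4 = -8 + 3 + 12 = 7)
O(n) + o(-21, -7) = (-5 - 1*7) + 0 = (-5 - 7) + 0 = -12 + 0 = -12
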